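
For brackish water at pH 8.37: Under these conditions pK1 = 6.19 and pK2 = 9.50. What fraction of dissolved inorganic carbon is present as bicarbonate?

α₁ = 0.925

α₁ = 1 / (1 + [H⁺]/K1 + K2/[H⁺]) = 1 / (1 + 10^-2.18 + 10^-1.13)
   = 1 / (1 + 0.0066069 + 0.074131) = 1/1.0807 = 0.9253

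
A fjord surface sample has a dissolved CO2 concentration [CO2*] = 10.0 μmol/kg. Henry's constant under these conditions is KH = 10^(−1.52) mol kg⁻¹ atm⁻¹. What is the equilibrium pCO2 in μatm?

KH = 10^(−1.52) = 3.020×10^-2 mol kg⁻¹ atm⁻¹
pCO2 = [CO2*]/KH = 10.0×10^-6 / 3.020×10^-2 = 3.31×10^-4 atm = 331 μatm

pCO2 = 331 μatm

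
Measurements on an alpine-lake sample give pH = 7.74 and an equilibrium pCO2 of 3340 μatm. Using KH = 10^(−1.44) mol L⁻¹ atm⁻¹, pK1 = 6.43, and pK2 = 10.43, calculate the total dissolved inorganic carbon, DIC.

DIC = 2.60 mmol/L

[CO2*] = KH · pCO2 = 10^(−1.44) × 3340×10^-6 = 1.213×10^-4 mol/L
α₀ = 1/(1 + K1/[H⁺] + K1K2/[H⁺]²) = 1/(1 + 10^+1.31 + 10^-1.38) = 0.04660
DIC = [CO2*]/α₀ = 1.213×10^-4 / 0.04660 = 2.60 mmol/L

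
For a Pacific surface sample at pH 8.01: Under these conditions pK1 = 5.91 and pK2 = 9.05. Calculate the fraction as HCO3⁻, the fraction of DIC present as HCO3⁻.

α₁ = 0.910

α₁ = 1 / (1 + [H⁺]/K1 + K2/[H⁺]) = 1 / (1 + 10^-2.10 + 10^-1.04)
   = 1 / (1 + 0.0079433 + 0.091201) = 1/1.0991 = 0.9098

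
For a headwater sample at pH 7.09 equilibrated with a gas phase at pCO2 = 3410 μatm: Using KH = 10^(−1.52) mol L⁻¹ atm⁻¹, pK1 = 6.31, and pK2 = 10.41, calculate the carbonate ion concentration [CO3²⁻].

[CO3²⁻] = 0.297 μmol/L

[CO2*] = KH · pCO2 = 10^(−1.52) × 3410×10^-6 = 1.030×10^-4 mol/L
α₀ = 1/(1 + K1/[H⁺] + K1K2/[H⁺]²) = 1/(1 + 10^+0.78 + 10^-2.54) = 0.1423
DIC = [CO2*]/α₀ = 1.030×10^-4 / 0.1423 = 0.7238 mmol/L
[CO3²⁻] = α₂·DIC; α₂ = 0.0004103, so [CO3²⁻] = 0.0004103 × 0.7238 = 0.000297 mmol/L = 0.297 μmol/L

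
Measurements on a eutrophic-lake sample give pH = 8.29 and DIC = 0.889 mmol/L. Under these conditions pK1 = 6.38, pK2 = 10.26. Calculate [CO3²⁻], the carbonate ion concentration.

[CO3²⁻] = 9.31 μmol/L

α₂ = 1 / (1 + [H⁺]/K2 + [H⁺]²/(K1K2)) = 1 / (1 + 10^+1.97 + 10^+0.06)
   = 1 / (1 + 93.325 + 1.1482) = 1/95.474 = 0.01047
[CO3²⁻] = α₂ × DIC = 0.01047 × 0.889 = 0.00931 mmol/L = 9.31 μmol/L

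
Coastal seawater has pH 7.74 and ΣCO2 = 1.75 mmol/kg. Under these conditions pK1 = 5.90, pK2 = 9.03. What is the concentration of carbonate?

α₂ = 1 / (1 + [H⁺]/K2 + [H⁺]²/(K1K2)) = 1 / (1 + 10^+1.29 + 10^-0.55)
   = 1 / (1 + 19.498 + 0.28184) = 1/20.780 = 0.04812
[CO3²⁻] = α₂ × DIC = 0.04812 × 1.75 = 0.0842 mmol/kg

[CO3²⁻] = 0.0842 mmol/kg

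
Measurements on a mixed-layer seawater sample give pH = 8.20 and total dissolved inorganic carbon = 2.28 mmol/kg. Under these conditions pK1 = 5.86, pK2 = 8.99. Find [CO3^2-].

α₂ = 1 / (1 + [H⁺]/K2 + [H⁺]²/(K1K2)) = 1 / (1 + 10^+0.79 + 10^-1.55)
   = 1 / (1 + 6.1660 + 0.028184) = 1/7.1941 = 0.1390
[CO3²⁻] = α₂ × DIC = 0.1390 × 2.28 = 0.317 mmol/kg

[CO3²⁻] = 0.317 mmol/kg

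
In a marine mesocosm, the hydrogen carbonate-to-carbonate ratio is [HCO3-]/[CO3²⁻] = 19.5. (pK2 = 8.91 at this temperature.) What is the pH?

pH = 7.62

From K2 = [H⁺][CO3²⁻]/[HCO3-]:  pH = pK2 − log₁₀([HCO3-]/[CO3²⁻])
log₁₀(19.5) = +1.290
pH = 8.91 − (+1.290) = 7.62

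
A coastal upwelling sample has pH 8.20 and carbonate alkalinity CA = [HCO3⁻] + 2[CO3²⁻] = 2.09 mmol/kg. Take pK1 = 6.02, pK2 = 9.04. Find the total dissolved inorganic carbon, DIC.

CA = [HCO3⁻] + 2[CO3²⁻] = (α₁ + 2α₂)·DIC
At pH 8.20: [H⁺]/K1 = 10^-2.18 = 0.0066069, K2/[H⁺] = 10^-0.84 = 0.14454
α₁ = 1/(1 + 0.0066069 + 0.14454) = 1/1.1512 = 0.8687; α₂ = α₁·K2/[H⁺] = 0.1256
α₁ + 2α₂ = 1.1198
DIC = CA / (α₁ + 2α₂) = 2.09 / 1.1198 = 1.87 mmol/kg

DIC = 1.87 mmol/kg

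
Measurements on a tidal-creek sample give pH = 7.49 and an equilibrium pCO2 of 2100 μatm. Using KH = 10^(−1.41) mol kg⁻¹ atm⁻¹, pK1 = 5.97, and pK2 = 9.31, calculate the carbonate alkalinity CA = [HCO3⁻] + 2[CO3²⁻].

CA = 2.79 mmol/kg

[CO2*] = KH · pCO2 = 10^(−1.41) × 2100×10^-6 = 8.170×10^-5 mol/kg
α₀ = 1/(1 + K1/[H⁺] + K1K2/[H⁺]²) = 1/(1 + 10^+1.52 + 10^-0.30) = 0.02889
DIC = [CO2*]/α₀ = 8.170×10^-5 / 0.02889 = 2.828 mmol/kg
CA = (α₁ + 2α₂)·DIC = (0.9566 + 2×0.01448) × 2.828 = 2.79 mmol/kg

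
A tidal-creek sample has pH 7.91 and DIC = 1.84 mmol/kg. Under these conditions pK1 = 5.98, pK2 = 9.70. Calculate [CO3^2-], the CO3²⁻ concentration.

[CO3²⁻] = 0.0290 mmol/kg

α₂ = 1 / (1 + [H⁺]/K2 + [H⁺]²/(K1K2)) = 1 / (1 + 10^+1.79 + 10^-0.14)
   = 1 / (1 + 61.660 + 0.72444) = 1/63.384 = 0.01578
[CO3²⁻] = α₂ × DIC = 0.01578 × 1.84 = 0.0290 mmol/kg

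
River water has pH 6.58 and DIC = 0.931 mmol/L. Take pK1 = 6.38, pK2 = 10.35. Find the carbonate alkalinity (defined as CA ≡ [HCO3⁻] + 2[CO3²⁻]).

CA = 0.571 mmol/L

CA = [HCO3⁻] + 2[CO3²⁻] = (α₁ + 2α₂)·DIC
At pH 6.58: [H⁺]/K1 = 10^-0.20 = 0.63096, K2/[H⁺] = 10^-3.77 = 0.00016982
α₁ = 1/(1 + 0.63096 + 0.00016982) = 1/1.6311 = 0.6131; α₂ = α₁·K2/[H⁺] = 0.0001041
α₁ + 2α₂ = 0.6133
CA = 0.6133 × 0.931 = 0.571 mmol/L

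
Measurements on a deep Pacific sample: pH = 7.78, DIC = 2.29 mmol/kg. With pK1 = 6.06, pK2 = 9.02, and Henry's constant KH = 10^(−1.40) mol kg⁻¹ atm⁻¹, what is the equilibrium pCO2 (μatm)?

α₀ = 1 / (1 + K1/[H⁺] + K1K2/[H⁺]²) = 1 / (1 + 10^+1.72 + 10^+0.48)
   = 1 / (1 + 52.481 + 3.0200) = 1/56.501 = 0.01770
[CO2*] = α₀ × DIC = 0.01770 × 2.29 = 0.04053 mmol/kg
pCO2 = [CO2*]/KH = 4.053×10^-5 / 3.981×10^-2 = 1020 μatm

pCO2 = 1020 μatm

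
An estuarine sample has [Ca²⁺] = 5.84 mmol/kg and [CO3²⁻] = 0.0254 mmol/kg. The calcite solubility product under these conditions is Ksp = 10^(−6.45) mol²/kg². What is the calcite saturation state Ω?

Ω = 0.418

Ksp = 10^(−6.45) = 3.548×10^-7
Ω = [Ca²⁺][CO3²⁻]/Ksp = (5.84×10^-3)(0.0254×10^-3) / 3.548×10^-7 = 0.418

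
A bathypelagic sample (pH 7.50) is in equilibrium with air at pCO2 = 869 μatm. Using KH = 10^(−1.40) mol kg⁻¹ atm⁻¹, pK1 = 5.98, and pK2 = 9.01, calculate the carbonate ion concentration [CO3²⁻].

[CO2*] = KH · pCO2 = 10^(−1.40) × 869×10^-6 = 3.460×10^-5 mol/kg
α₀ = 1/(1 + K1/[H⁺] + K1K2/[H⁺]²) = 1/(1 + 10^+1.52 + 10^+0.01) = 0.02846
DIC = [CO2*]/α₀ = 3.460×10^-5 / 0.02846 = 1.216 mmol/kg
[CO3²⁻] = α₂·DIC; α₂ = 0.02912, so [CO3²⁻] = 0.02912 × 1.216 = 0.0354 mmol/kg

[CO3²⁻] = 0.0354 mmol/kg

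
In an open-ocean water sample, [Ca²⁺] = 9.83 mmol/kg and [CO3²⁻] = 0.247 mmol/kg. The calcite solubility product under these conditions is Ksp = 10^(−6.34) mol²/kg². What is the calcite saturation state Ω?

Ksp = 10^(−6.34) = 4.571×10^-7
Ω = [Ca²⁺][CO3²⁻]/Ksp = (9.83×10^-3)(0.247×10^-3) / 4.571×10^-7 = 5.31

Ω = 5.31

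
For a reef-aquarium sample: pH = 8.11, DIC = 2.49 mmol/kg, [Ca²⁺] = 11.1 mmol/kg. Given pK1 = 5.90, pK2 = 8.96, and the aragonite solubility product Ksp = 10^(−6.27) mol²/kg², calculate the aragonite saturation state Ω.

Ω = 6.34

α₂ = 1 / (1 + [H⁺]/K2 + [H⁺]²/(K1K2)) = 1 / (1 + 10^+0.85 + 10^-1.36)
   = 1 / (1 + 7.0795 + 0.043652) = 1/8.1231 = 0.1231
[CO3²⁻] = α₂ × DIC = 0.1231 × 2.49 = 0.3065 mmol/kg
Ksp = 10^(−6.27) = 5.370×10^-7
Ω = [Ca²⁺][CO3²⁻]/Ksp = (11.1×10^-3)(3.065×10^-4) / 5.370×10^-7 = 6.34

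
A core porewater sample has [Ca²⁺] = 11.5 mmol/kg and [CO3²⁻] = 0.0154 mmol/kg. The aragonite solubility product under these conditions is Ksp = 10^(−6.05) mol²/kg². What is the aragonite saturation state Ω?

Ksp = 10^(−6.05) = 8.913×10^-7
Ω = [Ca²⁺][CO3²⁻]/Ksp = (11.5×10^-3)(0.0154×10^-3) / 8.913×10^-7 = 0.199

Ω = 0.199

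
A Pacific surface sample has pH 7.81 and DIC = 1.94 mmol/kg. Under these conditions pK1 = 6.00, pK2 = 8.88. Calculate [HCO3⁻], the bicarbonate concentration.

[HCO3⁻] = 1.76 mmol/kg

α₁ = 1 / (1 + [H⁺]/K1 + K2/[H⁺]) = 1 / (1 + 10^-1.81 + 10^-1.07)
   = 1 / (1 + 0.015488 + 0.085114) = 1/1.1006 = 0.9086
[HCO3⁻] = α₁ × DIC = 0.9086 × 1.94 = 1.76 mmol/kg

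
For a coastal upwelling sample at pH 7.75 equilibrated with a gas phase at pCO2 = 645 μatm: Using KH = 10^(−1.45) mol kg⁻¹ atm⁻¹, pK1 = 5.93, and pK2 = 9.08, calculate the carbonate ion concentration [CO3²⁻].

[CO2*] = KH · pCO2 = 10^(−1.45) × 645×10^-6 = 2.289×10^-5 mol/kg
α₀ = 1/(1 + K1/[H⁺] + K1K2/[H⁺]²) = 1/(1 + 10^+1.82 + 10^+0.49) = 0.01425
DIC = [CO2*]/α₀ = 2.289×10^-5 / 0.01425 = 1.606 mmol/kg
[CO3²⁻] = α₂·DIC; α₂ = 0.04405, so [CO3²⁻] = 0.04405 × 1.606 = 0.0707 mmol/kg

[CO3²⁻] = 0.0707 mmol/kg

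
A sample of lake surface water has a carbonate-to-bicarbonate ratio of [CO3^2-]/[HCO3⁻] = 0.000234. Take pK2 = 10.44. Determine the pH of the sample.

pH = 6.81

From K2 = [H⁺][CO3^2-]/[HCO3⁻]:  pH = pK2 + log₁₀([CO3^2-]/[HCO3⁻])
log₁₀(0.000234) = -3.631
pH = 10.44 + (-3.631) = 6.81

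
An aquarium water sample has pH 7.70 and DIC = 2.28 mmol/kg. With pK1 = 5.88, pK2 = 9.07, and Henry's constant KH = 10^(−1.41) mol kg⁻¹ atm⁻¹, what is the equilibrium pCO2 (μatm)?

pCO2 = 839 μatm

α₀ = 1 / (1 + K1/[H⁺] + K1K2/[H⁺]²) = 1 / (1 + 10^+1.82 + 10^+0.45)
   = 1 / (1 + 66.069 + 2.8184) = 1/69.888 = 0.01431
[CO2*] = α₀ × DIC = 0.01431 × 2.28 = 0.03262 mmol/kg
pCO2 = [CO2*]/KH = 3.262×10^-5 / 3.890×10^-2 = 839 μatm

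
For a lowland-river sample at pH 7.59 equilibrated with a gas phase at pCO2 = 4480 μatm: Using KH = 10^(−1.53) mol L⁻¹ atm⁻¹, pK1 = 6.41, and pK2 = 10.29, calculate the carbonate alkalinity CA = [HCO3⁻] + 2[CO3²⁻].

[CO2*] = KH · pCO2 = 10^(−1.53) × 4480×10^-6 = 1.322×10^-4 mol/L
α₀ = 1/(1 + K1/[H⁺] + K1K2/[H⁺]²) = 1/(1 + 10^+1.18 + 10^-1.52) = 0.06186
DIC = [CO2*]/α₀ = 1.322×10^-4 / 0.06186 = 2.137 mmol/L
CA = (α₁ + 2α₂)·DIC = (0.9363 + 2×0.001868) × 2.137 = 2.01 mmol/L

CA = 2.01 mmol/L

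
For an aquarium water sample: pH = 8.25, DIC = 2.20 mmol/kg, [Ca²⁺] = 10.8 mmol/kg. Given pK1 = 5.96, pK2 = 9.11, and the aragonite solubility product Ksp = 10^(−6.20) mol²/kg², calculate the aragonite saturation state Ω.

Ω = 4.55

α₂ = 1 / (1 + [H⁺]/K2 + [H⁺]²/(K1K2)) = 1 / (1 + 10^+0.86 + 10^-1.43)
   = 1 / (1 + 7.2444 + 0.037154) = 1/8.2815 = 0.1208
[CO3²⁻] = α₂ × DIC = 0.1208 × 2.20 = 0.2657 mmol/kg
Ksp = 10^(−6.20) = 6.310×10^-7
Ω = [Ca²⁺][CO3²⁻]/Ksp = (10.8×10^-3)(2.657×10^-4) / 6.310×10^-7 = 4.55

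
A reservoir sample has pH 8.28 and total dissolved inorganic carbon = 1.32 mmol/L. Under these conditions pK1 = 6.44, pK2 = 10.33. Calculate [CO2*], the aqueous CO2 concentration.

[CO2*] = 18.6 μmol/L

α₀ = 1 / (1 + K1/[H⁺] + K1K2/[H⁺]²) = 1 / (1 + 10^+1.84 + 10^-0.21)
   = 1 / (1 + 69.183 + 0.61660) = 1/70.800 = 0.01412
[CO2*] = α₀ × DIC = 0.01412 × 1.32 = 0.0186 mmol/L = 18.6 μmol/L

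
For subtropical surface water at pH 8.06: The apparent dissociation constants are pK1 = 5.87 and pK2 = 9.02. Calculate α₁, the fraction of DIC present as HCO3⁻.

α₁ = 0.896

α₁ = 1 / (1 + [H⁺]/K1 + K2/[H⁺]) = 1 / (1 + 10^-2.19 + 10^-0.96)
   = 1 / (1 + 0.0064565 + 0.10965) = 1/1.1161 = 0.8960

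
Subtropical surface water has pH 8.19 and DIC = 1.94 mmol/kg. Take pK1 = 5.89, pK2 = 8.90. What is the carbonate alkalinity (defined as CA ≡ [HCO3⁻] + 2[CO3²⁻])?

CA = [HCO3⁻] + 2[CO3²⁻] = (α₁ + 2α₂)·DIC
At pH 8.19: [H⁺]/K1 = 10^-2.30 = 0.0050119, K2/[H⁺] = 10^-0.71 = 0.19498
α₁ = 1/(1 + 0.0050119 + 0.19498) = 1/1.2000 = 0.8333; α₂ = α₁·K2/[H⁺] = 0.1625
α₁ + 2α₂ = 1.1583
CA = 1.1583 × 1.94 = 2.25 mmol/kg

CA = 2.25 mmol/kg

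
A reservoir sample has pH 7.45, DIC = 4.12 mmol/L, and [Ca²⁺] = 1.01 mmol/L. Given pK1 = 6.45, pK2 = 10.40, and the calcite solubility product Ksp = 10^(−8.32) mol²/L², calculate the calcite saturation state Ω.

Ω = 0.886

α₂ = 1 / (1 + [H⁺]/K2 + [H⁺]²/(K1K2)) = 1 / (1 + 10^+2.95 + 10^+1.95)
   = 1 / (1 + 891.25 + 89.125) = 1/981.38 = 0.001019
[CO3²⁻] = α₂ × DIC = 0.001019 × 4.12 = 0.004198 mmol/L = 4.198 μmol/L
Ksp = 10^(−8.32) = 4.786×10^-9
Ω = [Ca²⁺][CO3²⁻]/Ksp = (1.01×10^-3)(4.198×10^-6) / 4.786×10^-9 = 0.886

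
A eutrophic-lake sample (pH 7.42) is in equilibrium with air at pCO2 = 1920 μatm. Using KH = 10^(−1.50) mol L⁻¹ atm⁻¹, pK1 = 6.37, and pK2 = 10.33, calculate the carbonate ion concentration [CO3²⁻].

[CO2*] = KH · pCO2 = 10^(−1.50) × 1920×10^-6 = 6.072×10^-5 mol/L
α₀ = 1/(1 + K1/[H⁺] + K1K2/[H⁺]²) = 1/(1 + 10^+1.05 + 10^-1.86) = 0.08174
DIC = [CO2*]/α₀ = 6.072×10^-5 / 0.08174 = 0.7428 mmol/L
[CO3²⁻] = α₂·DIC; α₂ = 0.001128, so [CO3²⁻] = 0.001128 × 0.7428 = 0.000838 mmol/L = 0.838 μmol/L

[CO3²⁻] = 0.838 μmol/L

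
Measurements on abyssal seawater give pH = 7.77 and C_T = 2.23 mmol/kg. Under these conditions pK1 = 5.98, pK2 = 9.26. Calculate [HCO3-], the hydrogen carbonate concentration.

α₁ = 1 / (1 + [H⁺]/K1 + K2/[H⁺]) = 1 / (1 + 10^-1.79 + 10^-1.49)
   = 1 / (1 + 0.016218 + 0.032359) = 1/1.0486 = 0.9537
[HCO3⁻] = α₁ × DIC = 0.9537 × 2.23 = 2.13 mmol/kg

[HCO3⁻] = 2.13 mmol/kg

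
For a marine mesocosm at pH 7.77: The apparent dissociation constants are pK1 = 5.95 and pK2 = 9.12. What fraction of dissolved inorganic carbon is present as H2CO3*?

α₀ = 1 / (1 + K1/[H⁺] + K1K2/[H⁺]²) = 1 / (1 + 10^+1.82 + 10^+0.47)
   = 1 / (1 + 66.069 + 2.9512) = 1/70.021 = 0.01428

α₀ = 0.0143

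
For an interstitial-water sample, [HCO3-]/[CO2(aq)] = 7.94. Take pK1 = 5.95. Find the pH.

pH = 6.85

From K1 = [H⁺][HCO3-]/[CO2(aq)]:  pH = pK1 + log₁₀([HCO3-]/[CO2(aq)])
log₁₀(7.94) = +0.900
pH = 5.95 + (+0.900) = 6.85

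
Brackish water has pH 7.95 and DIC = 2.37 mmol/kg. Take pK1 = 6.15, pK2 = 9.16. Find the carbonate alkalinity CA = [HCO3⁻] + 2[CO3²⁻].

CA = [HCO3⁻] + 2[CO3²⁻] = (α₁ + 2α₂)·DIC
At pH 7.95: [H⁺]/K1 = 10^-1.80 = 0.015849, K2/[H⁺] = 10^-1.21 = 0.061660
α₁ = 1/(1 + 0.015849 + 0.061660) = 1/1.0775 = 0.9281; α₂ = α₁·K2/[H⁺] = 0.05722
α₁ + 2α₂ = 1.0425
CA = 1.0425 × 2.37 = 2.47 mmol/kg

CA = 2.47 mmol/kg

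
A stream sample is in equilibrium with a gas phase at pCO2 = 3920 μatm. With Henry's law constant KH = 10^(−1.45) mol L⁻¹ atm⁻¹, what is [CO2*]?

KH = 10^(−1.45) = 3.548×10^-2 mol L⁻¹ atm⁻¹
[CO2*] = KH · pCO2 = 3.548×10^-2 × 3920×10^-6 atm = 1.39×10^-4 mol/L

[CO2*] = 139 μmol/L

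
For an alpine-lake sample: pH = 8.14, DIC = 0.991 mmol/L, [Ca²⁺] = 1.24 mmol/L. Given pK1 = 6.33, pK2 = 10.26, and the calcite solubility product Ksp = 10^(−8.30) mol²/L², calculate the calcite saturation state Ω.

α₂ = 1 / (1 + [H⁺]/K2 + [H⁺]²/(K1K2)) = 1 / (1 + 10^+2.12 + 10^+0.31)
   = 1 / (1 + 131.83 + 2.0417) = 1/134.87 = 0.007415
[CO3²⁻] = α₂ × DIC = 0.007415 × 0.991 = 0.007348 mmol/L = 7.348 μmol/L
Ksp = 10^(−8.30) = 5.012×10^-9
Ω = [Ca²⁺][CO3²⁻]/Ksp = (1.24×10^-3)(7.348×10^-6) / 5.012×10^-9 = 1.82

Ω = 1.82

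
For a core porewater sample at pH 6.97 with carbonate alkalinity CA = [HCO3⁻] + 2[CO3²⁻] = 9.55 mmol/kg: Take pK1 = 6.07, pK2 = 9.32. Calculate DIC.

CA = [HCO3⁻] + 2[CO3²⁻] = (α₁ + 2α₂)·DIC
At pH 6.97: [H⁺]/K1 = 10^-0.90 = 0.12589, K2/[H⁺] = 10^-2.35 = 0.0044668
α₁ = 1/(1 + 0.12589 + 0.0044668) = 1/1.1304 = 0.8847; α₂ = α₁·K2/[H⁺] = 0.003952
α₁ + 2α₂ = 0.8926
DIC = CA / (α₁ + 2α₂) = 9.55 / 0.8926 = 10.7 mmol/kg

DIC = 10.7 mmol/kg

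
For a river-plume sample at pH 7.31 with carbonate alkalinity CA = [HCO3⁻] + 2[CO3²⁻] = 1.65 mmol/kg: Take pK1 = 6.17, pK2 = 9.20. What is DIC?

DIC = 1.75 mmol/kg

CA = [HCO3⁻] + 2[CO3²⁻] = (α₁ + 2α₂)·DIC
At pH 7.31: [H⁺]/K1 = 10^-1.14 = 0.072444, K2/[H⁺] = 10^-1.89 = 0.012882
α₁ = 1/(1 + 0.072444 + 0.012882) = 1/1.0853 = 0.9214; α₂ = α₁·K2/[H⁺] = 0.01187
α₁ + 2α₂ = 0.9451
DIC = CA / (α₁ + 2α₂) = 1.65 / 0.9451 = 1.75 mmol/kg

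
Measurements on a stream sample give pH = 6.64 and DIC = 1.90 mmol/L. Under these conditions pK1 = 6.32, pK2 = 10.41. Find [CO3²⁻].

α₂ = 1 / (1 + [H⁺]/K2 + [H⁺]²/(K1K2)) = 1 / (1 + 10^+3.77 + 10^+3.45)
   = 1 / (1 + 5888.4 + 2818.4) = 1/8707.8 = 0.0001148
[CO3²⁻] = α₂ × DIC = 0.0001148 × 1.90 = 0.000218 mmol/L = 0.218 μmol/L

[CO3²⁻] = 0.218 μmol/L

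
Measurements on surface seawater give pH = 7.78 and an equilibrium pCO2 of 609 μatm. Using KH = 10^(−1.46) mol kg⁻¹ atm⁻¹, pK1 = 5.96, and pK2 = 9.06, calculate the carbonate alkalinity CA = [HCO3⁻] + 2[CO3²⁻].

CA = 1.54 mmol/kg

[CO2*] = KH · pCO2 = 10^(−1.46) × 609×10^-6 = 2.112×10^-5 mol/kg
α₀ = 1/(1 + K1/[H⁺] + K1K2/[H⁺]²) = 1/(1 + 10^+1.82 + 10^+0.54) = 0.01418
DIC = [CO2*]/α₀ = 2.112×10^-5 / 0.01418 = 1.489 mmol/kg
CA = (α₁ + 2α₂)·DIC = (0.9367 + 2×0.04916) × 1.489 = 1.54 mmol/kg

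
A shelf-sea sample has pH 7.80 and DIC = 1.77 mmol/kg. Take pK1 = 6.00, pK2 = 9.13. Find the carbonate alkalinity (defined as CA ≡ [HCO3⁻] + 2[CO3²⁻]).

CA = 1.82 mmol/kg

CA = [HCO3⁻] + 2[CO3²⁻] = (α₁ + 2α₂)·DIC
At pH 7.80: [H⁺]/K1 = 10^-1.80 = 0.015849, K2/[H⁺] = 10^-1.33 = 0.046774
α₁ = 1/(1 + 0.015849 + 0.046774) = 1/1.0626 = 0.9411; α₂ = α₁·K2/[H⁺] = 0.04402
α₁ + 2α₂ = 1.0291
CA = 1.0291 × 1.77 = 1.82 mmol/kg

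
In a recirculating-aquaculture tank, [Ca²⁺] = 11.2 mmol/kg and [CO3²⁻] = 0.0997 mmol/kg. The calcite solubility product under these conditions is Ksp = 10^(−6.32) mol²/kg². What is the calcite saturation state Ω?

Ksp = 10^(−6.32) = 4.786×10^-7
Ω = [Ca²⁺][CO3²⁻]/Ksp = (11.2×10^-3)(0.0997×10^-3) / 4.786×10^-7 = 2.33

Ω = 2.33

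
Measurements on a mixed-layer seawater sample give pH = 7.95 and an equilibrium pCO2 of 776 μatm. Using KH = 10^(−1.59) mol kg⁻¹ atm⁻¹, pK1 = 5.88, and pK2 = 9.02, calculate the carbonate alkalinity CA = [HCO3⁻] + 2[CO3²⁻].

[CO2*] = KH · pCO2 = 10^(−1.59) × 776×10^-6 = 1.995×10^-5 mol/kg
α₀ = 1/(1 + K1/[H⁺] + K1K2/[H⁺]²) = 1/(1 + 10^+2.07 + 10^+1.00) = 0.007783
DIC = [CO2*]/α₀ = 1.995×10^-5 / 0.007783 = 2.563 mmol/kg
CA = (α₁ + 2α₂)·DIC = (0.9144 + 2×0.07783) × 2.563 = 2.74 mmol/kg

CA = 2.74 mmol/kg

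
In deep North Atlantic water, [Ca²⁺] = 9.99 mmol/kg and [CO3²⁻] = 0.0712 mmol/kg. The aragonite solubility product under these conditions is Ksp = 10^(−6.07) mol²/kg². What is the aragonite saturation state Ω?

Ksp = 10^(−6.07) = 8.511×10^-7
Ω = [Ca²⁺][CO3²⁻]/Ksp = (9.99×10^-3)(0.0712×10^-3) / 8.511×10^-7 = 0.836

Ω = 0.836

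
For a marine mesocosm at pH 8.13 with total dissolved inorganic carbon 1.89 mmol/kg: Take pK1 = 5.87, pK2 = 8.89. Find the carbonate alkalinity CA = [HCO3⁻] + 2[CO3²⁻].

CA = [HCO3⁻] + 2[CO3²⁻] = (α₁ + 2α₂)·DIC
At pH 8.13: [H⁺]/K1 = 10^-2.26 = 0.0054954, K2/[H⁺] = 10^-0.76 = 0.17378
α₁ = 1/(1 + 0.0054954 + 0.17378) = 1/1.1793 = 0.8480; α₂ = α₁·K2/[H⁺] = 0.1474
α₁ + 2α₂ = 1.1427
CA = 1.1427 × 1.89 = 2.16 mmol/kg

CA = 2.16 mmol/kg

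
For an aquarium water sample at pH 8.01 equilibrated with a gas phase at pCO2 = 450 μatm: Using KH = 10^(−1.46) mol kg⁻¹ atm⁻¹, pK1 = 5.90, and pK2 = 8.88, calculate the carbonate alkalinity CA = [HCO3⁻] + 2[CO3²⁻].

CA = 2.55 mmol/kg

[CO2*] = KH · pCO2 = 10^(−1.46) × 450×10^-6 = 1.560×10^-5 mol/kg
α₀ = 1/(1 + K1/[H⁺] + K1K2/[H⁺]²) = 1/(1 + 10^+2.11 + 10^+1.24) = 0.006793
DIC = [CO2*]/α₀ = 1.560×10^-5 / 0.006793 = 2.297 mmol/kg
CA = (α₁ + 2α₂)·DIC = (0.8752 + 2×0.1181) × 2.297 = 2.55 mmol/kg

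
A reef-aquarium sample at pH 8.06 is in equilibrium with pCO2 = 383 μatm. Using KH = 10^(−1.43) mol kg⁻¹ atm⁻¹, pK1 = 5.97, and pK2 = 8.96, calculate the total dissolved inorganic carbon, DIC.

DIC = 1.99 mmol/kg

[CO2*] = KH · pCO2 = 10^(−1.43) × 383×10^-6 = 1.423×10^-5 mol/kg
α₀ = 1/(1 + K1/[H⁺] + K1K2/[H⁺]²) = 1/(1 + 10^+2.09 + 10^+1.19) = 0.007168
DIC = [CO2*]/α₀ = 1.423×10^-5 / 0.007168 = 1.99 mmol/kg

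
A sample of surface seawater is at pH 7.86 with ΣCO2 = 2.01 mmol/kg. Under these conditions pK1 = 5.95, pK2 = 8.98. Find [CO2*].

[CO2*] = 0.0227 mmol/kg

α₀ = 1 / (1 + K1/[H⁺] + K1K2/[H⁺]²) = 1 / (1 + 10^+1.91 + 10^+0.79)
   = 1 / (1 + 81.283 + 6.1660) = 1/88.449 = 0.01131
[CO2*] = α₀ × DIC = 0.01131 × 2.01 = 0.0227 mmol/kg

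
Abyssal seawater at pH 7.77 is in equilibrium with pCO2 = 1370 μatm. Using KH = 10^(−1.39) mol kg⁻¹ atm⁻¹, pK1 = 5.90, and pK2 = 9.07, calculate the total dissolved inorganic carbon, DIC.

[CO2*] = KH · pCO2 = 10^(−1.39) × 1370×10^-6 = 5.581×10^-5 mol/kg
α₀ = 1/(1 + K1/[H⁺] + K1K2/[H⁺]²) = 1/(1 + 10^+1.87 + 10^+0.57) = 0.01268
DIC = [CO2*]/α₀ = 5.581×10^-5 / 0.01268 = 4.40 mmol/kg

DIC = 4.40 mmol/kg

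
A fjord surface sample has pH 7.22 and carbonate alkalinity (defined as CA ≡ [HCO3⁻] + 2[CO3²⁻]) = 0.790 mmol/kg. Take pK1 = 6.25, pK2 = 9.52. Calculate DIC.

CA = [HCO3⁻] + 2[CO3²⁻] = (α₁ + 2α₂)·DIC
At pH 7.22: [H⁺]/K1 = 10^-0.97 = 0.10715, K2/[H⁺] = 10^-2.30 = 0.0050119
α₁ = 1/(1 + 0.10715 + 0.0050119) = 1/1.1122 = 0.8991; α₂ = α₁·K2/[H⁺] = 0.004506
α₁ + 2α₂ = 0.9082
DIC = CA / (α₁ + 2α₂) = 0.790 / 0.9082 = 0.870 mmol/kg

DIC = 0.870 mmol/kg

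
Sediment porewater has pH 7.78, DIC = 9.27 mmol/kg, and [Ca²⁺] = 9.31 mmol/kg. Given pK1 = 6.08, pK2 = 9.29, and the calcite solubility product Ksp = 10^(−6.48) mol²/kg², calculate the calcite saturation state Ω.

Ω = 7.66

α₂ = 1 / (1 + [H⁺]/K2 + [H⁺]²/(K1K2)) = 1 / (1 + 10^+1.51 + 10^-0.19)
   = 1 / (1 + 32.359 + 0.64565) = 1/34.005 = 0.02941
[CO3²⁻] = α₂ × DIC = 0.02941 × 9.27 = 0.2726 mmol/kg
Ksp = 10^(−6.48) = 3.311×10^-7
Ω = [Ca²⁺][CO3²⁻]/Ksp = (9.31×10^-3)(2.726×10^-4) / 3.311×10^-7 = 7.66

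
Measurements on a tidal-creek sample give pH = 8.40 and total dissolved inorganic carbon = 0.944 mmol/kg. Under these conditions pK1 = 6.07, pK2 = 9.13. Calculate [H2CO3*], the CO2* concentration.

[CO2*] = 3.71 μmol/kg

α₀ = 1 / (1 + K1/[H⁺] + K1K2/[H⁺]²) = 1 / (1 + 10^+2.33 + 10^+1.60)
   = 1 / (1 + 213.80 + 39.811) = 1/254.61 = 0.003928
[CO2*] = α₀ × DIC = 0.003928 × 0.944 = 0.00371 mmol/kg = 3.71 μmol/kg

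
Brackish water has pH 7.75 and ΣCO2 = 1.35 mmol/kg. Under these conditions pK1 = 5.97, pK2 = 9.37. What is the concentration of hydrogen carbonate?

[HCO3⁻] = 1.30 mmol/kg

α₁ = 1 / (1 + [H⁺]/K1 + K2/[H⁺]) = 1 / (1 + 10^-1.78 + 10^-1.62)
   = 1 / (1 + 0.016596 + 0.023988) = 1/1.0406 = 0.9610
[HCO3⁻] = α₁ × DIC = 0.9610 × 1.35 = 1.30 mmol/kg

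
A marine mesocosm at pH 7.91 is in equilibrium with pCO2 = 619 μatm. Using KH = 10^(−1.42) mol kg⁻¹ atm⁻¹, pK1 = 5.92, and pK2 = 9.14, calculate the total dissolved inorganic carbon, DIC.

DIC = 2.46 mmol/kg

[CO2*] = KH · pCO2 = 10^(−1.42) × 619×10^-6 = 2.353×10^-5 mol/kg
α₀ = 1/(1 + K1/[H⁺] + K1K2/[H⁺]²) = 1/(1 + 10^+1.99 + 10^+0.76) = 0.009571
DIC = [CO2*]/α₀ = 2.353×10^-5 / 0.009571 = 2.46 mmol/kg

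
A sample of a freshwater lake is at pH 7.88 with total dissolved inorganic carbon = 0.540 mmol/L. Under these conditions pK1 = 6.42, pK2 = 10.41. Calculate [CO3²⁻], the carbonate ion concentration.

[CO3²⁻] = 1.54 μmol/L

α₂ = 1 / (1 + [H⁺]/K2 + [H⁺]²/(K1K2)) = 1 / (1 + 10^+2.53 + 10^+1.07)
   = 1 / (1 + 338.84 + 11.749) = 1/351.59 = 0.002844
[CO3²⁻] = α₂ × DIC = 0.002844 × 0.540 = 0.00154 mmol/L = 1.54 μmol/L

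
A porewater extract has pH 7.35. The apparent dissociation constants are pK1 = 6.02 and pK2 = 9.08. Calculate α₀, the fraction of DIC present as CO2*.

α₀ = 1 / (1 + K1/[H⁺] + K1K2/[H⁺]²) = 1 / (1 + 10^+1.33 + 10^-0.40)
   = 1 / (1 + 21.380 + 0.39811) = 1/22.778 = 0.04390

α₀ = 0.0439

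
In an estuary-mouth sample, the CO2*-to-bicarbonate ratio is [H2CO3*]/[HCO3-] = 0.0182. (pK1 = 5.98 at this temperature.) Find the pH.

From K1 = [H⁺][HCO3-]/[H2CO3*]:  pH = pK1 − log₁₀([H2CO3*]/[HCO3-])
log₁₀(0.0182) = -1.740
pH = 5.98 − (-1.740) = 7.72

pH = 7.72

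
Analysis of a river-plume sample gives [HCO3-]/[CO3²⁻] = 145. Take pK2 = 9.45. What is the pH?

From K2 = [H⁺][CO3²⁻]/[HCO3-]:  pH = pK2 − log₁₀([HCO3-]/[CO3²⁻])
log₁₀(145) = +2.161
pH = 9.45 − (+2.161) = 7.29

pH = 7.29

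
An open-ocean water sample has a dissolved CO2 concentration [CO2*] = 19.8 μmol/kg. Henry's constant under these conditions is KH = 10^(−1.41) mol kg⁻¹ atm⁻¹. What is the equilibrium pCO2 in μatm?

pCO2 = 509 μatm

KH = 10^(−1.41) = 3.890×10^-2 mol kg⁻¹ atm⁻¹
pCO2 = [CO2*]/KH = 19.8×10^-6 / 3.890×10^-2 = 5.09×10^-4 atm = 509 μatm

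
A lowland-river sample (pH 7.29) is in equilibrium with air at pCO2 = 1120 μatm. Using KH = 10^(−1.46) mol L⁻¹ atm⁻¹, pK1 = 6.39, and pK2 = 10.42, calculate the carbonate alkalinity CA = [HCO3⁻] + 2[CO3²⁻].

[CO2*] = KH · pCO2 = 10^(−1.46) × 1120×10^-6 = 3.883×10^-5 mol/L
α₀ = 1/(1 + K1/[H⁺] + K1K2/[H⁺]²) = 1/(1 + 10^+0.90 + 10^-2.23) = 0.1117
DIC = [CO2*]/α₀ = 3.883×10^-5 / 0.1117 = 0.3475 mmol/L
CA = (α₁ + 2α₂)·DIC = (0.8876 + 2×0.0006580) × 0.3475 = 0.309 mmol/L

CA = 0.309 mmol/L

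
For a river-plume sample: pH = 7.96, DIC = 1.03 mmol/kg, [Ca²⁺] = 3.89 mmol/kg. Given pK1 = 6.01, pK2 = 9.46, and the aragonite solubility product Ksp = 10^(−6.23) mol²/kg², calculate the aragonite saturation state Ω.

Ω = 0.206

α₂ = 1 / (1 + [H⁺]/K2 + [H⁺]²/(K1K2)) = 1 / (1 + 10^+1.50 + 10^-0.45)
   = 1 / (1 + 31.623 + 0.35481) = 1/32.978 = 0.03032
[CO3²⁻] = α₂ × DIC = 0.03032 × 1.03 = 0.03123 mmol/kg
Ksp = 10^(−6.23) = 5.888×10^-7
Ω = [Ca²⁺][CO3²⁻]/Ksp = (3.89×10^-3)(3.123×10^-5) / 5.888×10^-7 = 0.206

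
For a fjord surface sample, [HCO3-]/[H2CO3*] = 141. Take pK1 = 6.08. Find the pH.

From K1 = [H⁺][HCO3-]/[H2CO3*]:  pH = pK1 + log₁₀([HCO3-]/[H2CO3*])
log₁₀(141) = +2.149
pH = 6.08 + (+2.149) = 8.23

pH = 8.23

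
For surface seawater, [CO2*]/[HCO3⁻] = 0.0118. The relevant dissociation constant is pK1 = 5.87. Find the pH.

From K1 = [H⁺][HCO3⁻]/[CO2*]:  pH = pK1 − log₁₀([CO2*]/[HCO3⁻])
log₁₀(0.0118) = -1.928
pH = 5.87 − (-1.928) = 7.80

pH = 7.80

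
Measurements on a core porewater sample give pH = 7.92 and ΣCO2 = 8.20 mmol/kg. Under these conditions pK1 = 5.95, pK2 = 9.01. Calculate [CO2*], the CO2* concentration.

α₀ = 1 / (1 + K1/[H⁺] + K1K2/[H⁺]²) = 1 / (1 + 10^+1.97 + 10^+0.88)
   = 1 / (1 + 93.325 + 7.5858) = 1/101.91 = 0.009812
[CO2*] = α₀ × DIC = 0.009812 × 8.20 = 0.0805 mmol/kg

[CO2*] = 0.0805 mmol/kg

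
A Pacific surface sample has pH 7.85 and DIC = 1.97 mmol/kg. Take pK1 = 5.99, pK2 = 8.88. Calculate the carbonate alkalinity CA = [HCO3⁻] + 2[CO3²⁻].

CA = [HCO3⁻] + 2[CO3²⁻] = (α₁ + 2α₂)·DIC
At pH 7.85: [H⁺]/K1 = 10^-1.86 = 0.013804, K2/[H⁺] = 10^-1.03 = 0.093325
α₁ = 1/(1 + 0.013804 + 0.093325) = 1/1.1071 = 0.9032; α₂ = α₁·K2/[H⁺] = 0.08429
α₁ + 2α₂ = 1.0718
CA = 1.0718 × 1.97 = 2.11 mmol/kg

CA = 2.11 mmol/kg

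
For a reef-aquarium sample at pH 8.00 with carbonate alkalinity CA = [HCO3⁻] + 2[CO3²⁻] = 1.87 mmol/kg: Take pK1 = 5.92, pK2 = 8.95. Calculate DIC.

CA = [HCO3⁻] + 2[CO3²⁻] = (α₁ + 2α₂)·DIC
At pH 8.00: [H⁺]/K1 = 10^-2.08 = 0.0083176, K2/[H⁺] = 10^-0.95 = 0.11220
α₁ = 1/(1 + 0.0083176 + 0.11220) = 1/1.1205 = 0.8924; α₂ = α₁·K2/[H⁺] = 0.1001
α₁ + 2α₂ = 1.0927
DIC = CA / (α₁ + 2α₂) = 1.87 / 1.0927 = 1.71 mmol/kg

DIC = 1.71 mmol/kg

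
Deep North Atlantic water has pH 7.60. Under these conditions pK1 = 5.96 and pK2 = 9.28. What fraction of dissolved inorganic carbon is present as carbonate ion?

α₂ = 0.0200

α₂ = 1 / (1 + [H⁺]/K2 + [H⁺]²/(K1K2)) = 1 / (1 + 10^+1.68 + 10^+0.04)
   = 1 / (1 + 47.863 + 1.0965) = 1/49.959 = 0.02002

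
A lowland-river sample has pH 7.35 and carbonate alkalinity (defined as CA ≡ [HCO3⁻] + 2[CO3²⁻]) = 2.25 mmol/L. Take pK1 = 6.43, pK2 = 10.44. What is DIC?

DIC = 2.52 mmol/L

CA = [HCO3⁻] + 2[CO3²⁻] = (α₁ + 2α₂)·DIC
At pH 7.35: [H⁺]/K1 = 10^-0.92 = 0.12023, K2/[H⁺] = 10^-3.09 = 0.00081283
α₁ = 1/(1 + 0.12023 + 0.00081283) = 1/1.1210 = 0.8920; α₂ = α₁·K2/[H⁺] = 0.0007251
α₁ + 2α₂ = 0.8935
DIC = CA / (α₁ + 2α₂) = 2.25 / 0.8935 = 2.52 mmol/L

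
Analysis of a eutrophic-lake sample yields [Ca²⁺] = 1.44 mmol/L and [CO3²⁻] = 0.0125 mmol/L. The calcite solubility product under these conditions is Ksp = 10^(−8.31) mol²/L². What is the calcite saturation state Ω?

Ω = 3.68

Ksp = 10^(−8.31) = 4.898×10^-9
Ω = [Ca²⁺][CO3²⁻]/Ksp = (1.44×10^-3)(0.0125×10^-3) / 4.898×10^-9 = 3.68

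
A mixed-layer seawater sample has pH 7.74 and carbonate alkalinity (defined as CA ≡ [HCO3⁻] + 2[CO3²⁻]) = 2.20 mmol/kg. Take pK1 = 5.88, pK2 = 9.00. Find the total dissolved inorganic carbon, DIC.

CA = [HCO3⁻] + 2[CO3²⁻] = (α₁ + 2α₂)·DIC
At pH 7.74: [H⁺]/K1 = 10^-1.86 = 0.013804, K2/[H⁺] = 10^-1.26 = 0.054954
α₁ = 1/(1 + 0.013804 + 0.054954) = 1/1.0688 = 0.9357; α₂ = α₁·K2/[H⁺] = 0.05142
α₁ + 2α₂ = 1.0385
DIC = CA / (α₁ + 2α₂) = 2.20 / 1.0385 = 2.12 mmol/kg

DIC = 2.12 mmol/kg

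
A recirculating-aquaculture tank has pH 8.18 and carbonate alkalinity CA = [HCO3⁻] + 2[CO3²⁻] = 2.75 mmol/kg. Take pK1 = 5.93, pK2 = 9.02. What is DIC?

DIC = 2.45 mmol/kg

CA = [HCO3⁻] + 2[CO3²⁻] = (α₁ + 2α₂)·DIC
At pH 8.18: [H⁺]/K1 = 10^-2.25 = 0.0056234, K2/[H⁺] = 10^-0.84 = 0.14454
α₁ = 1/(1 + 0.0056234 + 0.14454) = 1/1.1502 = 0.8694; α₂ = α₁·K2/[H⁺] = 0.1257
α₁ + 2α₂ = 1.1208
DIC = CA / (α₁ + 2α₂) = 2.75 / 1.1208 = 2.45 mmol/kg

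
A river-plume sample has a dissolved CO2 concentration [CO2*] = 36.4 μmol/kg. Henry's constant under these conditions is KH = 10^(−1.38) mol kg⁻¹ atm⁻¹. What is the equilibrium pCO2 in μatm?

KH = 10^(−1.38) = 4.169×10^-2 mol kg⁻¹ atm⁻¹
pCO2 = [CO2*]/KH = 36.4×10^-6 / 4.169×10^-2 = 8.73×10^-4 atm = 873 μatm

pCO2 = 873 μatm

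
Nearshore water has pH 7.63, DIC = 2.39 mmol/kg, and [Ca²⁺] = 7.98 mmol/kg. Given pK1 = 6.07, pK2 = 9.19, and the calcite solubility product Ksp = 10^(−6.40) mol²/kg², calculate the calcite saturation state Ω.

Ω = 1.25

α₂ = 1 / (1 + [H⁺]/K2 + [H⁺]²/(K1K2)) = 1 / (1 + 10^+1.56 + 10^+0.00)
   = 1 / (1 + 36.308 + 1.0000) = 1/38.308 = 0.02610
[CO3²⁻] = α₂ × DIC = 0.02610 × 2.39 = 0.06239 mmol/kg
Ksp = 10^(−6.40) = 3.981×10^-7
Ω = [Ca²⁺][CO3²⁻]/Ksp = (7.98×10^-3)(6.239×10^-5) / 3.981×10^-7 = 1.25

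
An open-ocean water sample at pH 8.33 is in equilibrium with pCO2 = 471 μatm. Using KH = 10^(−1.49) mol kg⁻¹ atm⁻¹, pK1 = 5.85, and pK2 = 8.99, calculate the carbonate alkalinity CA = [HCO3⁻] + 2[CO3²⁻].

[CO2*] = KH · pCO2 = 10^(−1.49) × 471×10^-6 = 1.524×10^-5 mol/kg
α₀ = 1/(1 + K1/[H⁺] + K1K2/[H⁺]²) = 1/(1 + 10^+2.48 + 10^+1.82) = 0.002710
DIC = [CO2*]/α₀ = 1.524×10^-5 / 0.002710 = 5.625 mmol/kg
CA = (α₁ + 2α₂)·DIC = (0.8183 + 2×0.1790) × 5.625 = 6.62 mmol/kg

CA = 6.62 mmol/kg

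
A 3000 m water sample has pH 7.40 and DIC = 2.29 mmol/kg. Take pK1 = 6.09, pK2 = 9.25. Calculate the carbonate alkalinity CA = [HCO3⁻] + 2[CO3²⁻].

CA = [HCO3⁻] + 2[CO3²⁻] = (α₁ + 2α₂)·DIC
At pH 7.40: [H⁺]/K1 = 10^-1.31 = 0.048978, K2/[H⁺] = 10^-1.85 = 0.014125
α₁ = 1/(1 + 0.048978 + 0.014125) = 1/1.0631 = 0.9406; α₂ = α₁·K2/[H⁺] = 0.01329
α₁ + 2α₂ = 0.9672
CA = 0.9672 × 2.29 = 2.21 mmol/kg

CA = 2.21 mmol/kg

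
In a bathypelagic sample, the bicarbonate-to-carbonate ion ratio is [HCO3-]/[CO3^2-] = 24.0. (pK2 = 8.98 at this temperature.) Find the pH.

From K2 = [H⁺][CO3^2-]/[HCO3-]:  pH = pK2 − log₁₀([HCO3-]/[CO3^2-])
log₁₀(24.0) = +1.380
pH = 8.98 − (+1.380) = 7.60

pH = 7.60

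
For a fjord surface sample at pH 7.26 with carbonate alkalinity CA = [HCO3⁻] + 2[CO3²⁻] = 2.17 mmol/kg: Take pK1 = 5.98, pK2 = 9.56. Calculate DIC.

DIC = 2.27 mmol/kg

CA = [HCO3⁻] + 2[CO3²⁻] = (α₁ + 2α₂)·DIC
At pH 7.26: [H⁺]/K1 = 10^-1.28 = 0.052481, K2/[H⁺] = 10^-2.30 = 0.0050119
α₁ = 1/(1 + 0.052481 + 0.0050119) = 1/1.0575 = 0.9456; α₂ = α₁·K2/[H⁺] = 0.004739
α₁ + 2α₂ = 0.9551
DIC = CA / (α₁ + 2α₂) = 2.17 / 0.9551 = 2.27 mmol/kg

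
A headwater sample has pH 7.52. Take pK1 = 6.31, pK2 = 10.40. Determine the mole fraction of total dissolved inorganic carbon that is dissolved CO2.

α₀ = 1 / (1 + K1/[H⁺] + K1K2/[H⁺]²) = 1 / (1 + 10^+1.21 + 10^-1.67)
   = 1 / (1 + 16.218 + 0.021380) = 1/17.239 = 0.05801

α₀ = 0.0580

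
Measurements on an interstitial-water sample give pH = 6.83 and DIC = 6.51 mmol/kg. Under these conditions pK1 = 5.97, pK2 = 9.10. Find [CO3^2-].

[CO3²⁻] = 0.0306 mmol/kg

α₂ = 1 / (1 + [H⁺]/K2 + [H⁺]²/(K1K2)) = 1 / (1 + 10^+2.27 + 10^+1.41)
   = 1 / (1 + 186.21 + 25.704) = 1/212.91 = 0.004697
[CO3²⁻] = α₂ × DIC = 0.004697 × 6.51 = 0.0306 mmol/kg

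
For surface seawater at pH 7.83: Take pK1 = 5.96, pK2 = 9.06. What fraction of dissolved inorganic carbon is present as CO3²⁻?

α₂ = 0.0549

α₂ = 1 / (1 + [H⁺]/K2 + [H⁺]²/(K1K2)) = 1 / (1 + 10^+1.23 + 10^-0.64)
   = 1 / (1 + 16.982 + 0.22909) = 1/18.212 = 0.05491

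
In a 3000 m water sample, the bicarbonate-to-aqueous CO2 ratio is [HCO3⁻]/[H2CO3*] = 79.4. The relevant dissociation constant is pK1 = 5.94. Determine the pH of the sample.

From K1 = [H⁺][HCO3⁻]/[H2CO3*]:  pH = pK1 + log₁₀([HCO3⁻]/[H2CO3*])
log₁₀(79.4) = +1.900
pH = 5.94 + (+1.900) = 7.84

pH = 7.84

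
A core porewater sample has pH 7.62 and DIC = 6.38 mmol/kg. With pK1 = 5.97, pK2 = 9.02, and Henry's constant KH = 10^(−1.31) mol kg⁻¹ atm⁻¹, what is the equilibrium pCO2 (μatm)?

α₀ = 1 / (1 + K1/[H⁺] + K1K2/[H⁺]²) = 1 / (1 + 10^+1.65 + 10^+0.25)
   = 1 / (1 + 44.668 + 1.7783) = 1/47.447 = 0.02108
[CO2*] = α₀ × DIC = 0.02108 × 6.38 = 0.1345 mmol/kg
pCO2 = [CO2*]/KH = 1.345×10^-4 / 4.898×10^-2 = 2750 μatm

pCO2 = 2750 μatm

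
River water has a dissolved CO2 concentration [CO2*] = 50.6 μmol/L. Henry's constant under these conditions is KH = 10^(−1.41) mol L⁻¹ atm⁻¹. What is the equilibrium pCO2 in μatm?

pCO2 = 1300 μatm

KH = 10^(−1.41) = 3.890×10^-2 mol L⁻¹ atm⁻¹
pCO2 = [CO2*]/KH = 50.6×10^-6 / 3.890×10^-2 = 1.30×10^-3 atm = 1300 μatm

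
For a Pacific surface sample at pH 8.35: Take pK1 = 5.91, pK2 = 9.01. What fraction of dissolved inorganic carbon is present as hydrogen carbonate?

α₁ = 1 / (1 + [H⁺]/K1 + K2/[H⁺]) = 1 / (1 + 10^-2.44 + 10^-0.66)
   = 1 / (1 + 0.0036308 + 0.21878) = 1/1.2224 = 0.8181

α₁ = 0.818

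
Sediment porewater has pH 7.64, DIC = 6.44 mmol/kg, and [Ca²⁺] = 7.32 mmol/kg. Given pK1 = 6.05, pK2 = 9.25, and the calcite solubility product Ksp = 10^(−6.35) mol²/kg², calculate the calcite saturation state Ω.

Ω = 2.47

α₂ = 1 / (1 + [H⁺]/K2 + [H⁺]²/(K1K2)) = 1 / (1 + 10^+1.61 + 10^+0.02)
   = 1 / (1 + 40.738 + 1.0471) = 1/42.785 = 0.02337
[CO3²⁻] = α₂ × DIC = 0.02337 × 6.44 = 0.1505 mmol/kg
Ksp = 10^(−6.35) = 4.467×10^-7
Ω = [Ca²⁺][CO3²⁻]/Ksp = (7.32×10^-3)(1.505×10^-4) / 4.467×10^-7 = 2.47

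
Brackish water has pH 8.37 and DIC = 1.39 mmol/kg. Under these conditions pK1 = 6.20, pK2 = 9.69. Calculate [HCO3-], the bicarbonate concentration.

α₁ = 1 / (1 + [H⁺]/K1 + K2/[H⁺]) = 1 / (1 + 10^-2.17 + 10^-1.32)
   = 1 / (1 + 0.0067608 + 0.047863) = 1/1.0546 = 0.9482
[HCO3⁻] = α₁ × DIC = 0.9482 × 1.39 = 1.32 mmol/kg

[HCO3⁻] = 1.32 mmol/kg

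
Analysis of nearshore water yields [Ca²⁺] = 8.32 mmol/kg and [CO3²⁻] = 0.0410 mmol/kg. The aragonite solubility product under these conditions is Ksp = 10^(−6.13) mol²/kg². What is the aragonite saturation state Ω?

Ω = 0.460

Ksp = 10^(−6.13) = 7.413×10^-7
Ω = [Ca²⁺][CO3²⁻]/Ksp = (8.32×10^-3)(0.0410×10^-3) / 7.413×10^-7 = 0.460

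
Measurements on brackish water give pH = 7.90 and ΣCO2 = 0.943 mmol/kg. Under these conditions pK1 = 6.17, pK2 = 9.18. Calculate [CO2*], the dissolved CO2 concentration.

[CO2*] = 16.4 μmol/kg

α₀ = 1 / (1 + K1/[H⁺] + K1K2/[H⁺]²) = 1 / (1 + 10^+1.73 + 10^+0.45)
   = 1 / (1 + 53.703 + 2.8184) = 1/57.522 = 0.01738
[CO2*] = α₀ × DIC = 0.01738 × 0.943 = 0.0164 mmol/kg = 16.4 μmol/kg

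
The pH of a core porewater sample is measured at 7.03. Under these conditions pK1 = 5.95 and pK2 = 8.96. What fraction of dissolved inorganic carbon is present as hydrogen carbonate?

α₁ = 0.913

α₁ = 1 / (1 + [H⁺]/K1 + K2/[H⁺]) = 1 / (1 + 10^-1.08 + 10^-1.93)
   = 1 / (1 + 0.083176 + 0.011749) = 1/1.0949 = 0.9133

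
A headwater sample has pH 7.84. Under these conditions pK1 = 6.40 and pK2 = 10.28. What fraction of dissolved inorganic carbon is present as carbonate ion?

α₂ = 0.00349

α₂ = 1 / (1 + [H⁺]/K2 + [H⁺]²/(K1K2)) = 1 / (1 + 10^+2.44 + 10^+1.00)
   = 1 / (1 + 275.42 + 10.000) = 1/286.42 = 0.003491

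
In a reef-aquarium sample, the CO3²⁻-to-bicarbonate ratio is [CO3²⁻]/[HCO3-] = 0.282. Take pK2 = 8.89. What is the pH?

pH = 8.34

From K2 = [H⁺][CO3²⁻]/[HCO3-]:  pH = pK2 + log₁₀([CO3²⁻]/[HCO3-])
log₁₀(0.282) = -0.550
pH = 8.89 + (-0.550) = 8.34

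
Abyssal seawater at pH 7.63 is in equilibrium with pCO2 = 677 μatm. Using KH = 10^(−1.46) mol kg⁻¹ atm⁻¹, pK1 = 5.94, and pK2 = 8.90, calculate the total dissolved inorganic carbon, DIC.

DIC = 1.23 mmol/kg

[CO2*] = KH · pCO2 = 10^(−1.46) × 677×10^-6 = 2.347×10^-5 mol/kg
α₀ = 1/(1 + K1/[H⁺] + K1K2/[H⁺]²) = 1/(1 + 10^+1.69 + 10^+0.42) = 0.01901
DIC = [CO2*]/α₀ = 2.347×10^-5 / 0.01901 = 1.23 mmol/kg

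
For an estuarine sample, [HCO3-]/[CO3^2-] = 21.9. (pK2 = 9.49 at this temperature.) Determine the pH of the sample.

pH = 8.15

From K2 = [H⁺][CO3^2-]/[HCO3-]:  pH = pK2 − log₁₀([HCO3-]/[CO3^2-])
log₁₀(21.9) = +1.340
pH = 9.49 − (+1.340) = 8.15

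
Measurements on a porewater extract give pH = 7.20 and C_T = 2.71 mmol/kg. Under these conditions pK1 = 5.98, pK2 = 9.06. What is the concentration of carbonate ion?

[CO3²⁻] = 0.0348 mmol/kg

α₂ = 1 / (1 + [H⁺]/K2 + [H⁺]²/(K1K2)) = 1 / (1 + 10^+1.86 + 10^+0.64)
   = 1 / (1 + 72.444 + 4.3652) = 1/77.809 = 0.01285
[CO3²⁻] = α₂ × DIC = 0.01285 × 2.71 = 0.0348 mmol/kg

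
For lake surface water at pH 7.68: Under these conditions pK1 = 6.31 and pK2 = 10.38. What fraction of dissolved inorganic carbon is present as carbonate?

α₂ = 1 / (1 + [H⁺]/K2 + [H⁺]²/(K1K2)) = 1 / (1 + 10^+2.70 + 10^+1.33)
   = 1 / (1 + 501.19 + 21.380) = 1/523.57 = 0.001910

α₂ = 0.00191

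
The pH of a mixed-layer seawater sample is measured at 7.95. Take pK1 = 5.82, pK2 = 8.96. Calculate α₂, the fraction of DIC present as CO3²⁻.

α₂ = 1 / (1 + [H⁺]/K2 + [H⁺]²/(K1K2)) = 1 / (1 + 10^+1.01 + 10^-1.12)
   = 1 / (1 + 10.233 + 0.075858) = 1/11.309 = 0.08843

α₂ = 0.0884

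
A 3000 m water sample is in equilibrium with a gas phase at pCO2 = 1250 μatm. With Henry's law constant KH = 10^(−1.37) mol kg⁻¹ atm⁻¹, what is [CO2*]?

[CO2*] = 53.3 μmol/kg

KH = 10^(−1.37) = 4.266×10^-2 mol kg⁻¹ atm⁻¹
[CO2*] = KH · pCO2 = 4.266×10^-2 × 1250×10^-6 atm = 5.33×10^-5 mol/kg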